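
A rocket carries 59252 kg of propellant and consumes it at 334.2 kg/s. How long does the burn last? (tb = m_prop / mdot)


tb = 59252 / 334.2 = 177.3 s

177.3 s


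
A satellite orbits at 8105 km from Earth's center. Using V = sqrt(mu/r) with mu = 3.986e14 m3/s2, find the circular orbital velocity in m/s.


V = sqrt(3.986e14 / 8105000) = 7013 m/s

7013 m/s


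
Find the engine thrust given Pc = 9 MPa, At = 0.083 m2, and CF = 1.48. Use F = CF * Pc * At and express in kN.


F = 1.48 * 9e6 * 0.083 = 1.1056e+06 N = 1105.6 kN

1105.6 kN


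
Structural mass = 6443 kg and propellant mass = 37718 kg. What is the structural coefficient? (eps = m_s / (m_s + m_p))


eps = 6443 / (6443 + 37718) = 0.1459

0.1459


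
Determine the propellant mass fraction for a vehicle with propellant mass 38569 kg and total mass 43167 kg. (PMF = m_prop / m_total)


PMF = 38569 / 43167 = 0.893

0.893


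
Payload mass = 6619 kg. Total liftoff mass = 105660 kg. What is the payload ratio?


PR = 6619 / 105660 = 0.0626

0.0626


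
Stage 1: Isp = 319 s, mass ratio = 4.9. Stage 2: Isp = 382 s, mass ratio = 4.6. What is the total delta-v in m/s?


dV1 = 319 * 9.81 * ln(4.9) = 4973.3 m/s
dV2 = 382 * 9.81 * ln(4.6) = 5718.8 m/s
Total dV = 4973.3 + 5718.8 = 10692.1 m/s ~ 10692 m/s

10692 m/s


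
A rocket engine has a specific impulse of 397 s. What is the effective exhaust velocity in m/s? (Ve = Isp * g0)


Ve = Isp * g0 = 397 * 9.81 = 3894.6 m/s

3894.6 m/s


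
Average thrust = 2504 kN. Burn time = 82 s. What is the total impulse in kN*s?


It = 2504 * 82 = 205328 kN*s

205328 kN*s


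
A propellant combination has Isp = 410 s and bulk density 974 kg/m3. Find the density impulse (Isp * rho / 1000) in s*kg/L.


rho*Isp = 410 * 974 / 1000 = 399 s*kg/L

399 s*kg/L


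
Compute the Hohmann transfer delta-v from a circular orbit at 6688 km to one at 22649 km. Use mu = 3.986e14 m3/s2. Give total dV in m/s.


V1 = sqrt(mu/r1) = 7720.06 m/s
dV1 = V1*(sqrt(2*r2/(r1+r2)) - 1) = 1872.89 m/s
V2 = sqrt(mu/r2) = 4195.12 m/s
dV2 = V2*(1 - sqrt(2*r1/(r1+r2))) = 1362.43 m/s
Total dV = 3235 m/s

3235 m/s


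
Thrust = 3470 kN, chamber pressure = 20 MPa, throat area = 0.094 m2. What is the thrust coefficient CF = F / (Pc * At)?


CF = 3470000 / (20e6 * 0.094) = 1.85

1.85


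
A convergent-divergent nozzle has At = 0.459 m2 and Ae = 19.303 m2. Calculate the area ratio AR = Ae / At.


AR = 19.303 / 0.459 = 42.1

42.1


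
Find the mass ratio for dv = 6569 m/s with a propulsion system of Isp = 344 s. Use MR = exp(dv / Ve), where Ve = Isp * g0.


Ve = 344 * 9.81 = 3374.64 m/s
MR = exp(6569 / 3374.64) = 7.005

7.005


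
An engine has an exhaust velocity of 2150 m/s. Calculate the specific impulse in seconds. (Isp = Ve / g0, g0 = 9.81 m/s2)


Isp = Ve / g0 = 2150 / 9.81 = 219.2 s

219.2 s


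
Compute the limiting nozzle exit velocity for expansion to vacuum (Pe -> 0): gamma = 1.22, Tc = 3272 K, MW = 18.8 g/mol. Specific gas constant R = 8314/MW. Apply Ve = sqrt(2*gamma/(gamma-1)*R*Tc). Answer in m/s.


R = 8314 / 18.8 = 442.23 J/(kg.K)
Ve = sqrt(2 * 1.22 / (1.22 - 1) * 442.23 * 3272) = 4006 m/s

4006 m/s


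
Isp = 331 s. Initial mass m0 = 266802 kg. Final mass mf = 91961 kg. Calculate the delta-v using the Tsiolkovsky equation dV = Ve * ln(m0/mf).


Ve = 331 * 9.81 = 3247.11 m/s
dV = 3247.11 * ln(266802/91961) = 3459 m/s

3459 m/s


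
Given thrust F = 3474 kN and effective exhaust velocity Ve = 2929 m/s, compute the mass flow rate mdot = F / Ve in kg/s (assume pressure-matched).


mdot = F / Ve = 3474000 / 2929 = 1186.1 kg/s

1186.1 kg/s


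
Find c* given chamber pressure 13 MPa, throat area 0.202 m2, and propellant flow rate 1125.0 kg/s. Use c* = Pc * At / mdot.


c* = 13e6 * 0.202 / 1125.0 = 2334 m/s

2334 m/s


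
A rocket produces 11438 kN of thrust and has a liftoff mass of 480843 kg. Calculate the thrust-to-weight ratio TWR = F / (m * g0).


TWR = 11438000 / (480843 * 9.81) = 2.42

2.42


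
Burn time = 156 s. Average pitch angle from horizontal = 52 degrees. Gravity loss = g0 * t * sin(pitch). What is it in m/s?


GL = 9.81 * 156 * sin(52 deg) = 1206 m/s

1206 m/s


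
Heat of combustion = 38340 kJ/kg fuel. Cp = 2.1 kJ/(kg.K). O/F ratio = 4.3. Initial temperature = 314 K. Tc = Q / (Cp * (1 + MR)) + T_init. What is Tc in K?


Tc = 38340 / (2.1 * (1 + 4.3)) + 314 = 3759 K

3759 K


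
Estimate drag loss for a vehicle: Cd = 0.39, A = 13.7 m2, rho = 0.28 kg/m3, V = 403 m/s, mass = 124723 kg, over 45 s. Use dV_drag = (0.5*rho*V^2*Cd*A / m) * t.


D = 0.5 * 0.28 * 403^2 * 0.39 * 13.7 = 121485.18 N
a = 121485.18 / 124723 = 0.974 m/s2
dV = 0.974 * 45 = 43.8 m/s

43.8 m/s


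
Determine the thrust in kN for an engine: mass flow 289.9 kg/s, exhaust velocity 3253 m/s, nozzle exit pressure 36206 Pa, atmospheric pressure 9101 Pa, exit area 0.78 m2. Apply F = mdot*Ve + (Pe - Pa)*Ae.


F = 289.9 * 3253 + (36206 - 9101) * 0.78 = 964187.0 N = 964.2 kN

964.2 kN


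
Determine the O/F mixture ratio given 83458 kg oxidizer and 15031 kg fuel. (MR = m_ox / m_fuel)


MR = 83458 / 15031 = 5.55

5.55


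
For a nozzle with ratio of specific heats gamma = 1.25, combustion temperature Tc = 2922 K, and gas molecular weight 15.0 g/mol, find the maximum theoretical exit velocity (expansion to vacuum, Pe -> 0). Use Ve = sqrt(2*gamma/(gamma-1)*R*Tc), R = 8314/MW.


R = 8314 / 15.0 = 554.27 J/(kg.K)
Ve = sqrt(2 * 1.25 / (1.25 - 1) * 554.27 * 2922) = 4024 m/s

4024 m/s


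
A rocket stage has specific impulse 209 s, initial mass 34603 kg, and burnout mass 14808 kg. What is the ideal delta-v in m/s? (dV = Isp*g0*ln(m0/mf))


Ve = 209 * 9.81 = 2050.29 m/s
dV = 2050.29 * ln(34603/14808) = 1740 m/s

1740 m/s


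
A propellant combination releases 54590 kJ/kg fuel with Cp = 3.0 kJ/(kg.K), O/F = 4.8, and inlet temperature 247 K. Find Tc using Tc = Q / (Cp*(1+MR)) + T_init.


Tc = 54590 / (3.0 * (1 + 4.8)) + 247 = 3384 K

3384 K


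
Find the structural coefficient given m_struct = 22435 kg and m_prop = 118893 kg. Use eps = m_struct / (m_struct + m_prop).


eps = 22435 / (22435 + 118893) = 0.1587

0.1587


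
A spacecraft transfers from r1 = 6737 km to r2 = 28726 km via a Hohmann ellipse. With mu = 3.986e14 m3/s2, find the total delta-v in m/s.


V1 = sqrt(mu/r1) = 7691.93 m/s
dV1 = V1*(sqrt(2*r2/(r1+r2)) - 1) = 2098.46 m/s
V2 = sqrt(mu/r2) = 3725.04 m/s
dV2 = V2*(1 - sqrt(2*r1/(r1+r2))) = 1428.94 m/s
Total dV = 3527 m/s

3527 m/s


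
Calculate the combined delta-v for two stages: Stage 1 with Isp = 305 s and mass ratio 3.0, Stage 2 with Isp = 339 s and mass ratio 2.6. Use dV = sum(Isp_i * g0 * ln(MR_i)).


dV1 = 305 * 9.81 * ln(3.0) = 3287.1 m/s
dV2 = 339 * 9.81 * ln(2.6) = 3177.6 m/s
Total dV = 3287.1 + 3177.6 = 6464.7 m/s ~ 6465 m/s

6465 m/s


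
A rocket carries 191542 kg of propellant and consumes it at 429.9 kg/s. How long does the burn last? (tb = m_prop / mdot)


tb = 191542 / 429.9 = 445.6 s

445.6 s


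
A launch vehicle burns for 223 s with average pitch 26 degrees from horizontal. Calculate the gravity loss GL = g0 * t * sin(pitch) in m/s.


GL = 9.81 * 223 * sin(26 deg) = 959 m/s

959 m/s


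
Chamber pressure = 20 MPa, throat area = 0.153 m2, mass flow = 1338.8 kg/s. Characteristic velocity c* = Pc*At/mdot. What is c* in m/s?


c* = 20e6 * 0.153 / 1338.8 = 2286 m/s

2286 m/s


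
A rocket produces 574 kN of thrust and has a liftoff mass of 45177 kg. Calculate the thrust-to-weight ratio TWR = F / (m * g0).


TWR = 574000 / (45177 * 9.81) = 1.3

1.3


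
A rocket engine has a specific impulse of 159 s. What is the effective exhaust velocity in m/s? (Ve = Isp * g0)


Ve = Isp * g0 = 159 * 9.81 = 1559.8 m/s

1559.8 m/s


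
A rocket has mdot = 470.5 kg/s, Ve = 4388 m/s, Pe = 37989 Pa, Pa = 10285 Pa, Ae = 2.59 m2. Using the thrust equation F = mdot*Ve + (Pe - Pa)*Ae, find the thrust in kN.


F = 470.5 * 4388 + (37989 - 10285) * 2.59 = 2.1363e+06 N = 2136.3 kN

2136.3 kN


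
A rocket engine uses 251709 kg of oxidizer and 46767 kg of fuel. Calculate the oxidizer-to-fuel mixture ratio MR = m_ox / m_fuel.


MR = 251709 / 46767 = 5.38

5.38


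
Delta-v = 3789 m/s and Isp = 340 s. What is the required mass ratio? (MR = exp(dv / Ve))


Ve = 340 * 9.81 = 3335.4 m/s
MR = exp(3789 / 3335.4) = 3.114

3.114


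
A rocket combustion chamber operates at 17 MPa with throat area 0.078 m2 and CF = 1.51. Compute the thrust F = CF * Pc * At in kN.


F = 1.51 * 17e6 * 0.078 = 2.0023e+06 N = 2002.3 kN

2002.3 kN


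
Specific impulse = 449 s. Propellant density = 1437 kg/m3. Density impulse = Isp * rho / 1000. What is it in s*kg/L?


rho*Isp = 449 * 1437 / 1000 = 645 s*kg/L

645 s*kg/L


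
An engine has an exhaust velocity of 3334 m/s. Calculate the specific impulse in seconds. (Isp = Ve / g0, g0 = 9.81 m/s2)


Isp = Ve / g0 = 3334 / 9.81 = 339.9 s

339.9 s


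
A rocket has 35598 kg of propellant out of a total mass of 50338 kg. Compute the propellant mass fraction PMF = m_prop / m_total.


PMF = 35598 / 50338 = 0.707

0.707


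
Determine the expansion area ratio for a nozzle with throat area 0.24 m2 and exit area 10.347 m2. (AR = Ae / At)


AR = 10.347 / 0.24 = 43.1

43.1


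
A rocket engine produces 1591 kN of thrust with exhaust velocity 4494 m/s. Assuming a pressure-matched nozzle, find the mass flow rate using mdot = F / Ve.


mdot = F / Ve = 1591000 / 4494 = 354.0 kg/s

354.0 kg/s


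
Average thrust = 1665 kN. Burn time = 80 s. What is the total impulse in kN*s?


It = 1665 * 80 = 133200 kN*s

133200 kN*s


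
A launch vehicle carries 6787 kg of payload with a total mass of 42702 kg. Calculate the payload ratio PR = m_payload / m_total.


PR = 6787 / 42702 = 0.1589

0.1589


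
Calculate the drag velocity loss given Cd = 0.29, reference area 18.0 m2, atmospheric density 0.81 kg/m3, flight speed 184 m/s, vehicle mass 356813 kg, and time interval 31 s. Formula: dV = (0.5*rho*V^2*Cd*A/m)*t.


D = 0.5 * 0.81 * 184^2 * 0.29 * 18.0 = 71574.97 N
a = 71574.97 / 356813 = 0.2006 m/s2
dV = 0.2006 * 31 = 6.2 m/s

6.2 m/s


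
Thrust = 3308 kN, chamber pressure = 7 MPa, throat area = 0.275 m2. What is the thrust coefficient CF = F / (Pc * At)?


CF = 3308000 / (7e6 * 0.275) = 1.72

1.72


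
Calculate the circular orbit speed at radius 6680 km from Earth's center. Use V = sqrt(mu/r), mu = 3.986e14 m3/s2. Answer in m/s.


V = sqrt(3.986e14 / 6680000) = 7725 m/s

7725 m/s


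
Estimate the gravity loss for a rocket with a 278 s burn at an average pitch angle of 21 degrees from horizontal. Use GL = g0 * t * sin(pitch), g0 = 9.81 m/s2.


GL = 9.81 * 278 * sin(21 deg) = 977 m/s

977 m/s


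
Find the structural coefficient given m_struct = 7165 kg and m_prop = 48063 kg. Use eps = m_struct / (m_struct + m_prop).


eps = 7165 / (7165 + 48063) = 0.1297

0.1297


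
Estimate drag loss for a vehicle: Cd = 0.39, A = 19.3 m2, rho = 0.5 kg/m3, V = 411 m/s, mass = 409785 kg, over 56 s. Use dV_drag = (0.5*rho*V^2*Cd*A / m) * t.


D = 0.5 * 0.5 * 411^2 * 0.39 * 19.3 = 317867.09 N
a = 317867.09 / 409785 = 0.7757 m/s2
dV = 0.7757 * 56 = 43.4 m/s

43.4 m/s


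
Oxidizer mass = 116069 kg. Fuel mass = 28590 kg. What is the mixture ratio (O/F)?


MR = 116069 / 28590 = 4.06

4.06


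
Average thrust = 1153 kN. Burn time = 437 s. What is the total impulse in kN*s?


It = 1153 * 437 = 503861 kN*s

503861 kN*s


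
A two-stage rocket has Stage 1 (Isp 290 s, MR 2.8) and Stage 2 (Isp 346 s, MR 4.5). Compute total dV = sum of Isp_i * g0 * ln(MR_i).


dV1 = 290 * 9.81 * ln(2.8) = 2929.2 m/s
dV2 = 346 * 9.81 * ln(4.5) = 5105.2 m/s
Total dV = 2929.2 + 5105.2 = 8034.4 m/s ~ 8034 m/s

8034 m/s


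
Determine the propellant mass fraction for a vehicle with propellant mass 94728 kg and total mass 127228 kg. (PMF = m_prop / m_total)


PMF = 94728 / 127228 = 0.745

0.745


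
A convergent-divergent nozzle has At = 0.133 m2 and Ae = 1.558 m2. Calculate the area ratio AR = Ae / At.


AR = 1.558 / 0.133 = 11.7

11.7


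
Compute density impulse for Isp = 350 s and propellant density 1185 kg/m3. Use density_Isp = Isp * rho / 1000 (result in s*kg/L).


rho*Isp = 350 * 1185 / 1000 = 415 s*kg/L

415 s*kg/L


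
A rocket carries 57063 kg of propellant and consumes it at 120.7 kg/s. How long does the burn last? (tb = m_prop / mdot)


tb = 57063 / 120.7 = 472.8 s

472.8 s


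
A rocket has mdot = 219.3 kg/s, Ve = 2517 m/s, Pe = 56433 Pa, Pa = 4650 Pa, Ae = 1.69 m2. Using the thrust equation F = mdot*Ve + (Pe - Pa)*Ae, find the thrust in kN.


F = 219.3 * 2517 + (56433 - 4650) * 1.69 = 639491.0 N = 639.5 kN

639.5 kN


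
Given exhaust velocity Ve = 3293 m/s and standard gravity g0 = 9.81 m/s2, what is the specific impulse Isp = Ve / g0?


Isp = Ve / g0 = 3293 / 9.81 = 335.7 s

335.7 s


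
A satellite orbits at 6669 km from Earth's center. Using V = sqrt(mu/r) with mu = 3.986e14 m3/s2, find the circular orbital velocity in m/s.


V = sqrt(3.986e14 / 6669000) = 7731 m/s

7731 m/s


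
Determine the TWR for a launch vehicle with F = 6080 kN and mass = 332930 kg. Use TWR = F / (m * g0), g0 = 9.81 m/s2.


TWR = 6080000 / (332930 * 9.81) = 1.86

1.86


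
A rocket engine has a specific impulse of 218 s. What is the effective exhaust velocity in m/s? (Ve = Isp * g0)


Ve = Isp * g0 = 218 * 9.81 = 2138.6 m/s

2138.6 m/s


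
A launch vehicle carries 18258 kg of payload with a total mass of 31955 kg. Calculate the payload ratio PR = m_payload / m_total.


PR = 18258 / 31955 = 0.5714

0.5714


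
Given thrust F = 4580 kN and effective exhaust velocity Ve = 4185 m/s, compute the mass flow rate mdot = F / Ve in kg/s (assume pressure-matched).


mdot = F / Ve = 4580000 / 4185 = 1094.4 kg/s

1094.4 kg/s


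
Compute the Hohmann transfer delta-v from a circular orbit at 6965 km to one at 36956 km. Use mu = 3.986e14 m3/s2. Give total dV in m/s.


V1 = sqrt(mu/r1) = 7564.99 m/s
dV1 = V1*(sqrt(2*r2/(r1+r2)) - 1) = 2248.64 m/s
V2 = sqrt(mu/r2) = 3284.17 m/s
dV2 = V2*(1 - sqrt(2*r1/(r1+r2))) = 1434.63 m/s
Total dV = 3683 m/s

3683 m/s


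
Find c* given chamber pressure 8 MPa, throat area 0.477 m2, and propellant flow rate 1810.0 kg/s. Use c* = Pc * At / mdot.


c* = 8e6 * 0.477 / 1810.0 = 2108 m/s

2108 m/s


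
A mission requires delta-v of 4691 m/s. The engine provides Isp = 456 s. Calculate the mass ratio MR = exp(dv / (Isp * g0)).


Ve = 456 * 9.81 = 4473.36 m/s
MR = exp(4691 / 4473.36) = 2.854

2.854


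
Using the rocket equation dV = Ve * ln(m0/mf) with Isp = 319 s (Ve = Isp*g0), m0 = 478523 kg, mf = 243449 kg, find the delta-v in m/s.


Ve = 319 * 9.81 = 3129.39 m/s
dV = 3129.39 * ln(478523/243449) = 2115 m/s

2115 m/s


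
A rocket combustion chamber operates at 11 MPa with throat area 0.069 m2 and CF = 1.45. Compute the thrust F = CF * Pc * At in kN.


F = 1.45 * 11e6 * 0.069 = 1.1006e+06 N = 1100.5 kN

1100.5 kN


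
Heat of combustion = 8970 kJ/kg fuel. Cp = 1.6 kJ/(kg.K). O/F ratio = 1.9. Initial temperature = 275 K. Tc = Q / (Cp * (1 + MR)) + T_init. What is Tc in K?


Tc = 8970 / (1.6 * (1 + 1.9)) + 275 = 2208 K

2208 K


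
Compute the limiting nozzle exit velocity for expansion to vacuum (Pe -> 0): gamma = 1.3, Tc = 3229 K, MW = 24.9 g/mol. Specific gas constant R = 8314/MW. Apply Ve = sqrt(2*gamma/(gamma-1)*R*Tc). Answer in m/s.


R = 8314 / 24.9 = 333.9 J/(kg.K)
Ve = sqrt(2 * 1.3 / (1.3 - 1) * 333.9 * 3229) = 3057 m/s

3057 m/s


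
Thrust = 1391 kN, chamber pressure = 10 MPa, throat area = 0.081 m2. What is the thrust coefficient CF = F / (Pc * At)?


CF = 1391000 / (10e6 * 0.081) = 1.72

1.72


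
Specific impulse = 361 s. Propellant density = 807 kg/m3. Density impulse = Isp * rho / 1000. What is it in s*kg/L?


rho*Isp = 361 * 807 / 1000 = 291 s*kg/L

291 s*kg/L


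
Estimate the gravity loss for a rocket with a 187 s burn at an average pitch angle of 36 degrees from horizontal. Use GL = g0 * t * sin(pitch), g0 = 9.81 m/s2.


GL = 9.81 * 187 * sin(36 deg) = 1078 m/s

1078 m/s


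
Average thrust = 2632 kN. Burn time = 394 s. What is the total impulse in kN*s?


It = 2632 * 394 = 1037008 kN*s

1037008 kN*s


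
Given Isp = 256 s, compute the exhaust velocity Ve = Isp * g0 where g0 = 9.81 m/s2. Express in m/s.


Ve = Isp * g0 = 256 * 9.81 = 2511.4 m/s

2511.4 m/s


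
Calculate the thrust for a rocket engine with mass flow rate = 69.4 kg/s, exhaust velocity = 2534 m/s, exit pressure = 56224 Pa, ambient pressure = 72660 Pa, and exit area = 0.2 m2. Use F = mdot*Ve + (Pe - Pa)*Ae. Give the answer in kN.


F = 69.4 * 2534 + (56224 - 72660) * 0.2 = 172572.0 N = 172.6 kN

172.6 kN


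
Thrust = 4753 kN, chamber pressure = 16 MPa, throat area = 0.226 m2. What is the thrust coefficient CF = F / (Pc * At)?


CF = 4753000 / (16e6 * 0.226) = 1.31

1.31


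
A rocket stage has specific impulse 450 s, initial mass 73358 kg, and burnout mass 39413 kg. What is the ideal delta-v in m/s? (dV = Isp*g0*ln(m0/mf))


Ve = 450 * 9.81 = 4414.5 m/s
dV = 4414.5 * ln(73358/39413) = 2743 m/s

2743 m/s


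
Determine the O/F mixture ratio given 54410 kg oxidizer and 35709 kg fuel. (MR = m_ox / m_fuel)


MR = 54410 / 35709 = 1.52

1.52


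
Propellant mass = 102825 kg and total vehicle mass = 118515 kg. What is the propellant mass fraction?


PMF = 102825 / 118515 = 0.868

0.868


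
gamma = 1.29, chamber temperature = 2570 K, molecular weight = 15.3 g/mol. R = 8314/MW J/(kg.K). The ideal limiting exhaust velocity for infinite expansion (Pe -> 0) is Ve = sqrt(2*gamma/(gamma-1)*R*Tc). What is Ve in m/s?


R = 8314 / 15.3 = 543.4 J/(kg.K)
Ve = sqrt(2 * 1.29 / (1.29 - 1) * 543.4 * 2570) = 3525 m/s

3525 m/s


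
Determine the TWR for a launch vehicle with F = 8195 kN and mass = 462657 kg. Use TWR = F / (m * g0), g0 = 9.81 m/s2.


TWR = 8195000 / (462657 * 9.81) = 1.81

1.81


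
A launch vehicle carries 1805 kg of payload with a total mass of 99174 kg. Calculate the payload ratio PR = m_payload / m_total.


PR = 1805 / 99174 = 0.0182

0.0182


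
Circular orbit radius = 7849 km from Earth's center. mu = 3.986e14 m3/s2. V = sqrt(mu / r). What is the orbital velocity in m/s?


V = sqrt(3.986e14 / 7849000) = 7126 m/s

7126 m/s


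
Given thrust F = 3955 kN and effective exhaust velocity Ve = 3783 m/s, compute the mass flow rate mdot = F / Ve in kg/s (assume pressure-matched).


mdot = F / Ve = 3955000 / 3783 = 1045.5 kg/s

1045.5 kg/s


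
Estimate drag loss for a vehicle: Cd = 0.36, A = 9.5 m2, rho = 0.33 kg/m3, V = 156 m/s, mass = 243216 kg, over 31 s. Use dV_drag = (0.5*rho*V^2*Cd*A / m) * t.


D = 0.5 * 0.33 * 156^2 * 0.36 * 9.5 = 13732.8 N
a = 13732.8 / 243216 = 0.0565 m/s2
dV = 0.0565 * 31 = 1.8 m/s

1.8 m/s


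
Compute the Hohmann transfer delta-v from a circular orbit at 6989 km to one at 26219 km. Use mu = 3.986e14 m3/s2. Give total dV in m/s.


V1 = sqrt(mu/r1) = 7551.99 m/s
dV1 = V1*(sqrt(2*r2/(r1+r2)) - 1) = 1937.94 m/s
V2 = sqrt(mu/r2) = 3899.07 m/s
dV2 = V2*(1 - sqrt(2*r1/(r1+r2))) = 1369.41 m/s
Total dV = 3307 m/s

3307 m/s


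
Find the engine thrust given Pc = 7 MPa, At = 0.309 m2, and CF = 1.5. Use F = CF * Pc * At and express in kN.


F = 1.5 * 7e6 * 0.309 = 3.2445e+06 N = 3244.5 kN

3244.5 kN


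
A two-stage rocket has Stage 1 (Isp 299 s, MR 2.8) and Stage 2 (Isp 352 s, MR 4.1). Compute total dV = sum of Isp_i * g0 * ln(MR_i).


dV1 = 299 * 9.81 * ln(2.8) = 3020.1 m/s
dV2 = 352 * 9.81 * ln(4.1) = 4872.3 m/s
Total dV = 3020.1 + 4872.3 = 7892.4 m/s ~ 7892 m/s

7892 m/s


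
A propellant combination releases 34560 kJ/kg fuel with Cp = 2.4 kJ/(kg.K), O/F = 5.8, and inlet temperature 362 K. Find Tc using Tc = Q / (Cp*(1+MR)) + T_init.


Tc = 34560 / (2.4 * (1 + 5.8)) + 362 = 2480 K

2480 K


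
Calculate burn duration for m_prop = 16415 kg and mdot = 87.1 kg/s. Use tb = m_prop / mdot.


tb = 16415 / 87.1 = 188.5 s

188.5 s


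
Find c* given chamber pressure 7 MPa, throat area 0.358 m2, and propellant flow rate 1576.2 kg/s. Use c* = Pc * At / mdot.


c* = 7e6 * 0.358 / 1576.2 = 1590 m/s

1590 m/s


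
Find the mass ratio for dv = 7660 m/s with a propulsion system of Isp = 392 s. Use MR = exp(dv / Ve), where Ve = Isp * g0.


Ve = 392 * 9.81 = 3845.52 m/s
MR = exp(7660 / 3845.52) = 7.33

7.33


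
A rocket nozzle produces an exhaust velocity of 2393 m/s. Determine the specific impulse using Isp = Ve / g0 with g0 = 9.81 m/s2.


Isp = Ve / g0 = 2393 / 9.81 = 243.9 s

243.9 s


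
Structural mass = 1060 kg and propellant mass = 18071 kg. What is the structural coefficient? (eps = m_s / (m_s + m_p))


eps = 1060 / (1060 + 18071) = 0.0554

0.0554


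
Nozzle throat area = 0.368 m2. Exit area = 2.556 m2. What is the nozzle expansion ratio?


AR = 2.556 / 0.368 = 6.9

6.9


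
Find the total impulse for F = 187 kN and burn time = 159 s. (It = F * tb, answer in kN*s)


It = 187 * 159 = 29733 kN*s

29733 kN*s


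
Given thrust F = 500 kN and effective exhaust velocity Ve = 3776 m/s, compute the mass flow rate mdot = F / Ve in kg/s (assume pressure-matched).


mdot = F / Ve = 500000 / 3776 = 132.4 kg/s

132.4 kg/s


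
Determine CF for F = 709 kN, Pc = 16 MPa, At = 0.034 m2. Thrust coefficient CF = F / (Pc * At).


CF = 709000 / (16e6 * 0.034) = 1.3

1.3


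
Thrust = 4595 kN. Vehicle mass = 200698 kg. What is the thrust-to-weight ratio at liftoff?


TWR = 4595000 / (200698 * 9.81) = 2.33

2.33


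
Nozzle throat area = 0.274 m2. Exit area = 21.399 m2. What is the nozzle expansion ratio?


AR = 21.399 / 0.274 = 78.1

78.1


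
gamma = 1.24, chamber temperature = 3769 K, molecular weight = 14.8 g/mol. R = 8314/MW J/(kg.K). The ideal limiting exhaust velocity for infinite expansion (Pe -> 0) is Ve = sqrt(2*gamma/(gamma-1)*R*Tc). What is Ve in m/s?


R = 8314 / 14.8 = 561.76 J/(kg.K)
Ve = sqrt(2 * 1.24 / (1.24 - 1) * 561.76 * 3769) = 4677 m/s

4677 m/s


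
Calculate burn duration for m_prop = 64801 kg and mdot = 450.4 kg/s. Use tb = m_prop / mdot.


tb = 64801 / 450.4 = 143.9 s

143.9 s


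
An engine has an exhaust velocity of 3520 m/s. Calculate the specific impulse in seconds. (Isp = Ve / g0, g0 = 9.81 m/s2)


Isp = Ve / g0 = 3520 / 9.81 = 358.8 s

358.8 s


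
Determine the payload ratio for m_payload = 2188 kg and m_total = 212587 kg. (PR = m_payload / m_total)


PR = 2188 / 212587 = 0.0103

0.0103


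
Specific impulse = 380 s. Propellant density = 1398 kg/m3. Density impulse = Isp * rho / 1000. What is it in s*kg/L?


rho*Isp = 380 * 1398 / 1000 = 531 s*kg/L

531 s*kg/L


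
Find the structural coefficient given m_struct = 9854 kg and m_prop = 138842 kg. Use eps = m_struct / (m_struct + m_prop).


eps = 9854 / (9854 + 138842) = 0.0663

0.0663


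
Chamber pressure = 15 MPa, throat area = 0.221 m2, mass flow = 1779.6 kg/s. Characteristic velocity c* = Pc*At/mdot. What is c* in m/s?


c* = 15e6 * 0.221 / 1779.6 = 1863 m/s

1863 m/s


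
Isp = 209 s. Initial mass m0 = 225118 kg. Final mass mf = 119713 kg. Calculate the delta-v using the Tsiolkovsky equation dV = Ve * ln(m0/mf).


Ve = 209 * 9.81 = 2050.29 m/s
dV = 2050.29 * ln(225118/119713) = 1295 m/s

1295 m/s


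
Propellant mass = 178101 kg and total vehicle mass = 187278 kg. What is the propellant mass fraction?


PMF = 178101 / 187278 = 0.951

0.951


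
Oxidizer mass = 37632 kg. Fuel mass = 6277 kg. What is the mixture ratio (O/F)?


MR = 37632 / 6277 = 6.0

6.0


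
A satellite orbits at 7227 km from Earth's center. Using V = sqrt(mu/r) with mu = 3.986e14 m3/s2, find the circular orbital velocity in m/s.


V = sqrt(3.986e14 / 7227000) = 7427 m/s

7427 m/s


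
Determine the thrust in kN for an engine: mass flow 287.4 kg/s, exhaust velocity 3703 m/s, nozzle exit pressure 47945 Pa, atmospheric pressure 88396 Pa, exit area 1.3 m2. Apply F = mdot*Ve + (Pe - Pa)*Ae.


F = 287.4 * 3703 + (47945 - 88396) * 1.3 = 1.0117e+06 N = 1011.7 kN

1011.7 kN


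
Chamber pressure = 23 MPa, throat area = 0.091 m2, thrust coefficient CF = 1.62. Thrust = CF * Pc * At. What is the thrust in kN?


F = 1.62 * 23e6 * 0.091 = 3.3907e+06 N = 3390.7 kN

3390.7 kN


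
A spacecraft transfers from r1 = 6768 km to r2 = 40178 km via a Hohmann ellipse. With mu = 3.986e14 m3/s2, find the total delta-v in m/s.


V1 = sqrt(mu/r1) = 7674.29 m/s
dV1 = V1*(sqrt(2*r2/(r1+r2)) - 1) = 2366.04 m/s
V2 = sqrt(mu/r2) = 3149.74 m/s
dV2 = V2*(1 - sqrt(2*r1/(r1+r2))) = 1458.44 m/s
Total dV = 3824 m/s

3824 m/s


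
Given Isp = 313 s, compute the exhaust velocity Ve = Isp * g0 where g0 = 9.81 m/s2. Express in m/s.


Ve = Isp * g0 = 313 * 9.81 = 3070.5 m/s

3070.5 m/s


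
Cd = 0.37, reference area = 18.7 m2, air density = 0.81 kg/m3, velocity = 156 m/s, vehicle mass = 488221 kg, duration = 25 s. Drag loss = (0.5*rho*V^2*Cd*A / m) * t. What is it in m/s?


D = 0.5 * 0.81 * 156^2 * 0.37 * 18.7 = 68194.22 N
a = 68194.22 / 488221 = 0.1397 m/s2
dV = 0.1397 * 25 = 3.5 m/s

3.5 m/s


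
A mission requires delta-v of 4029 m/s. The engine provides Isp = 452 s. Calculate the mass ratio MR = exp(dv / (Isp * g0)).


Ve = 452 * 9.81 = 4434.12 m/s
MR = exp(4029 / 4434.12) = 2.481

2.481


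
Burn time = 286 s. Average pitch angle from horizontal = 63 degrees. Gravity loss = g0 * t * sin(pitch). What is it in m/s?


GL = 9.81 * 286 * sin(63 deg) = 2500 m/s

2500 m/s


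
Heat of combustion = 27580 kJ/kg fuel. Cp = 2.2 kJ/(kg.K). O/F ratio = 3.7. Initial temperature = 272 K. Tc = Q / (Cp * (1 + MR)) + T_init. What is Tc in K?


Tc = 27580 / (2.2 * (1 + 3.7)) + 272 = 2939 K

2939 K


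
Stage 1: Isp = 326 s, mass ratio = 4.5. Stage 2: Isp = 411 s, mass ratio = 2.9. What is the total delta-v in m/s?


dV1 = 326 * 9.81 * ln(4.5) = 4810.1 m/s
dV2 = 411 * 9.81 * ln(2.9) = 4292.8 m/s
Total dV = 4810.1 + 4292.8 = 9102.9 m/s ~ 9103 m/s

9103 m/s


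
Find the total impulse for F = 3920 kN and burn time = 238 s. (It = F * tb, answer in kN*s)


It = 3920 * 238 = 932960 kN*s

932960 kN*s


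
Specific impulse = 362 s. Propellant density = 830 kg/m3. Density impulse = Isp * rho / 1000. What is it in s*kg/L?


rho*Isp = 362 * 830 / 1000 = 300 s*kg/L

300 s*kg/L


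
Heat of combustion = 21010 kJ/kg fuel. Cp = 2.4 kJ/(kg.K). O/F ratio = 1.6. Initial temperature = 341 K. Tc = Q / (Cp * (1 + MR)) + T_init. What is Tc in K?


Tc = 21010 / (2.4 * (1 + 1.6)) + 341 = 3708 K

3708 K


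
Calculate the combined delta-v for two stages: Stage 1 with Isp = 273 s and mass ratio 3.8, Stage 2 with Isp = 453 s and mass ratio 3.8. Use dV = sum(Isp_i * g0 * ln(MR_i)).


dV1 = 273 * 9.81 * ln(3.8) = 3575.3 m/s
dV2 = 453 * 9.81 * ln(3.8) = 5932.7 m/s
Total dV = 3575.3 + 5932.7 = 9508.0 m/s ~ 9508 m/s

9508 m/s


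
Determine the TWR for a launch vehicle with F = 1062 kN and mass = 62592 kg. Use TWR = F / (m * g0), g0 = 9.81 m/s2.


TWR = 1062000 / (62592 * 9.81) = 1.73

1.73


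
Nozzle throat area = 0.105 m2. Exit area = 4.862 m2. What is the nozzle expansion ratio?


AR = 4.862 / 0.105 = 46.3

46.3


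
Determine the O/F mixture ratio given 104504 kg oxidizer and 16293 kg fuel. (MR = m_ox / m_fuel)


MR = 104504 / 16293 = 6.41

6.41


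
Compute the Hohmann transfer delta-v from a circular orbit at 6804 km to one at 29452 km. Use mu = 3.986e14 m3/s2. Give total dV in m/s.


V1 = sqrt(mu/r1) = 7653.97 m/s
dV1 = V1*(sqrt(2*r2/(r1+r2)) - 1) = 2101.97 m/s
V2 = sqrt(mu/r2) = 3678.84 m/s
dV2 = V2*(1 - sqrt(2*r1/(r1+r2))) = 1425.03 m/s
Total dV = 3527 m/s

3527 m/s


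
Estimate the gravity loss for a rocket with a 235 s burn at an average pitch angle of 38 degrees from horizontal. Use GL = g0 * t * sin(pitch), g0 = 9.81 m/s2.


GL = 9.81 * 235 * sin(38 deg) = 1419 m/s

1419 m/s


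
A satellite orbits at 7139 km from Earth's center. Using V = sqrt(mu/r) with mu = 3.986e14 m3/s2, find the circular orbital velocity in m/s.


V = sqrt(3.986e14 / 7139000) = 7472 m/s

7472 m/s


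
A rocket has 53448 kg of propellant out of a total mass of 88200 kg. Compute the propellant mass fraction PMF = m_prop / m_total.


PMF = 53448 / 88200 = 0.606

0.606


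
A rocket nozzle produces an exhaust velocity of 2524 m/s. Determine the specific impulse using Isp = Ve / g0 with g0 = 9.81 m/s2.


Isp = Ve / g0 = 2524 / 9.81 = 257.3 s

257.3 s


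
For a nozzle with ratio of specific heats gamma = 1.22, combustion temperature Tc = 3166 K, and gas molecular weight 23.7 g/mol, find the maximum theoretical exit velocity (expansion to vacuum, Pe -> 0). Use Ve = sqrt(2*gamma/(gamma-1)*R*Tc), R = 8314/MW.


R = 8314 / 23.7 = 350.8 J/(kg.K)
Ve = sqrt(2 * 1.22 / (1.22 - 1) * 350.8 * 3166) = 3510 m/s

3510 m/s


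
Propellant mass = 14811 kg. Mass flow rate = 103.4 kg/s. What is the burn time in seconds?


tb = 14811 / 103.4 = 143.2 s

143.2 s


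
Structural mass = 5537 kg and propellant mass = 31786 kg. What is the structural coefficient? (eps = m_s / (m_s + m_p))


eps = 5537 / (5537 + 31786) = 0.1484

0.1484


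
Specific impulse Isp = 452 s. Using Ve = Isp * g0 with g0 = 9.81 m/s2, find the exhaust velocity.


Ve = Isp * g0 = 452 * 9.81 = 4434.1 m/s

4434.1 m/s


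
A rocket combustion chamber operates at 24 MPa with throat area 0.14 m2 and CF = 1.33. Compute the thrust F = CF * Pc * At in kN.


F = 1.33 * 24e6 * 0.14 = 4.4688e+06 N = 4468.8 kN

4468.8 kN


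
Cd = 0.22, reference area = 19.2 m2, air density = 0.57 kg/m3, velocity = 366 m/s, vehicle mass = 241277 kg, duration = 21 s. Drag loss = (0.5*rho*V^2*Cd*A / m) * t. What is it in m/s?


D = 0.5 * 0.57 * 366^2 * 0.22 * 19.2 = 161261.59 N
a = 161261.59 / 241277 = 0.6684 m/s2
dV = 0.6684 * 21 = 14.0 m/s

14.0 m/s


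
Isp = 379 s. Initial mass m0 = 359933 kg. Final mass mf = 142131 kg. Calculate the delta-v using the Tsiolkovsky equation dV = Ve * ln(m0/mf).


Ve = 379 * 9.81 = 3717.99 m/s
dV = 3717.99 * ln(359933/142131) = 3455 m/s

3455 m/s


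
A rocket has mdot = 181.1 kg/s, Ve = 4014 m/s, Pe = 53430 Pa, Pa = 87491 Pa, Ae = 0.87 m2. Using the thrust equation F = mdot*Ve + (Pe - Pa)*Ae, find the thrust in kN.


F = 181.1 * 4014 + (53430 - 87491) * 0.87 = 697302.0 N = 697.3 kN

697.3 kN


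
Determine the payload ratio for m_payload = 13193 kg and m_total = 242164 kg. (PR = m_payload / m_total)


PR = 13193 / 242164 = 0.0545

0.0545


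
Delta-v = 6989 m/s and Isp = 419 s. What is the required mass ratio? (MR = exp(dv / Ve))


Ve = 419 * 9.81 = 4110.39 m/s
MR = exp(6989 / 4110.39) = 5.476

5.476


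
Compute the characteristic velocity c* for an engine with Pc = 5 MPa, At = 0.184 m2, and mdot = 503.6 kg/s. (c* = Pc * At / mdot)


c* = 5e6 * 0.184 / 503.6 = 1827 m/s

1827 m/s


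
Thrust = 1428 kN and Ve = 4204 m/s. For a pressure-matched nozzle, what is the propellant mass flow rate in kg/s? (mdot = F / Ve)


mdot = F / Ve = 1428000 / 4204 = 339.7 kg/s

339.7 kg/s


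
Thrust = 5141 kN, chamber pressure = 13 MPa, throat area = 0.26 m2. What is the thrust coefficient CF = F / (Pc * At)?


CF = 5141000 / (13e6 * 0.26) = 1.52

1.52


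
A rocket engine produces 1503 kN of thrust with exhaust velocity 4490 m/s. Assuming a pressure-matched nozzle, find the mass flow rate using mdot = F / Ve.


mdot = F / Ve = 1503000 / 4490 = 334.7 kg/s

334.7 kg/s


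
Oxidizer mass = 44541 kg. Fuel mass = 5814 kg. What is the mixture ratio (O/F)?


MR = 44541 / 5814 = 7.66

7.66


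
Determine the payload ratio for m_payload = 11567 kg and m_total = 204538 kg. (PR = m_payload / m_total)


PR = 11567 / 204538 = 0.0566

0.0566


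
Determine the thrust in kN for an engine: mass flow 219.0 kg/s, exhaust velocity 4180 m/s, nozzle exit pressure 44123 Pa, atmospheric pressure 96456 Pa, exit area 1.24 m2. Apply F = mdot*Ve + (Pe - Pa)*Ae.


F = 219.0 * 4180 + (44123 - 96456) * 1.24 = 850527.0 N = 850.5 kN

850.5 kN


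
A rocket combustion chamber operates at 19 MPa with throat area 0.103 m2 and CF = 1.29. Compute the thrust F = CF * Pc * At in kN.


F = 1.29 * 19e6 * 0.103 = 2.5245e+06 N = 2524.5 kN

2524.5 kN


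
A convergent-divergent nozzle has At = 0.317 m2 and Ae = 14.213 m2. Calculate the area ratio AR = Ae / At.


AR = 14.213 / 0.317 = 44.8

44.8


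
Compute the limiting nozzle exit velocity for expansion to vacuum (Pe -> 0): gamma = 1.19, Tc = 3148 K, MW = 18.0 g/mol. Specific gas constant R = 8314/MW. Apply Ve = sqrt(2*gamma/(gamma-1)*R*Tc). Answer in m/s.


R = 8314 / 18.0 = 461.89 J/(kg.K)
Ve = sqrt(2 * 1.19 / (1.19 - 1) * 461.89 * 3148) = 4268 m/s

4268 m/s


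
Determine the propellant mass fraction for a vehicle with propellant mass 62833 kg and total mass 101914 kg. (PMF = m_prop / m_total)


PMF = 62833 / 101914 = 0.617

0.617


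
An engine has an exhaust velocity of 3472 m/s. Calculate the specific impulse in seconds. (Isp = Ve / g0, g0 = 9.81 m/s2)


Isp = Ve / g0 = 3472 / 9.81 = 353.9 s

353.9 s


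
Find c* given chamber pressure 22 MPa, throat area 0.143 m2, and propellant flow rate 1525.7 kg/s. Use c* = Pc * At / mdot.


c* = 22e6 * 0.143 / 1525.7 = 2062 m/s

2062 m/s


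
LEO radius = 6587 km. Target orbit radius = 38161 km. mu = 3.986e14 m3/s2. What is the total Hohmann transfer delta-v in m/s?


V1 = sqrt(mu/r1) = 7779.02 m/s
dV1 = V1*(sqrt(2*r2/(r1+r2)) - 1) = 2380.26 m/s
V2 = sqrt(mu/r2) = 3231.91 m/s
dV2 = V2*(1 - sqrt(2*r1/(r1+r2))) = 1478.31 m/s
Total dV = 3859 m/s

3859 m/s


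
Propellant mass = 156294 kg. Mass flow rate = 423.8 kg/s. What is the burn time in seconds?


tb = 156294 / 423.8 = 368.8 s

368.8 s


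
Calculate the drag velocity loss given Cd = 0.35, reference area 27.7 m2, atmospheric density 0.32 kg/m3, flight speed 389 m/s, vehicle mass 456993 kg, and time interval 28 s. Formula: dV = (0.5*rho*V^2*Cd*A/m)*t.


D = 0.5 * 0.32 * 389^2 * 0.35 * 27.7 = 234729.14 N
a = 234729.14 / 456993 = 0.5136 m/s2
dV = 0.5136 * 28 = 14.4 m/s

14.4 m/s


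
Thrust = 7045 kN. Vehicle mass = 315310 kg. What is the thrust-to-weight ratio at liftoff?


TWR = 7045000 / (315310 * 9.81) = 2.28

2.28


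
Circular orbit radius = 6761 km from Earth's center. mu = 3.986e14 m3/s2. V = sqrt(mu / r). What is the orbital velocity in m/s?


V = sqrt(3.986e14 / 6761000) = 7678 m/s

7678 m/s


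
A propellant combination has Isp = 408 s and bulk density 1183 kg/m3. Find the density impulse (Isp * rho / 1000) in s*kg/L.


rho*Isp = 408 * 1183 / 1000 = 483 s*kg/L

483 s*kg/L


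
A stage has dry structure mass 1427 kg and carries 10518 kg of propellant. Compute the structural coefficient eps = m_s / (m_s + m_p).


eps = 1427 / (1427 + 10518) = 0.1195

0.1195


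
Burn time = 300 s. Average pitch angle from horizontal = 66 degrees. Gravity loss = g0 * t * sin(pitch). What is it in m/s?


GL = 9.81 * 300 * sin(66 deg) = 2689 m/s

2689 m/s


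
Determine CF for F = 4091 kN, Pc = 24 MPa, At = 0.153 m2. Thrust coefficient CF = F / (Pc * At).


CF = 4091000 / (24e6 * 0.153) = 1.11

1.11


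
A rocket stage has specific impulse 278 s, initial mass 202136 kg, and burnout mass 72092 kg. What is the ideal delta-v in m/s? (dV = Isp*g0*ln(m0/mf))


Ve = 278 * 9.81 = 2727.18 m/s
dV = 2727.18 * ln(202136/72092) = 2812 m/s

2812 m/s


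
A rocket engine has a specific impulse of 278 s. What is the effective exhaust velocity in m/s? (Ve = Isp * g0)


Ve = Isp * g0 = 278 * 9.81 = 2727.2 m/s

2727.2 m/s


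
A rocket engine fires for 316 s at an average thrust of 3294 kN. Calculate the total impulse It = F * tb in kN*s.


It = 3294 * 316 = 1040904 kN*s

1040904 kN*s


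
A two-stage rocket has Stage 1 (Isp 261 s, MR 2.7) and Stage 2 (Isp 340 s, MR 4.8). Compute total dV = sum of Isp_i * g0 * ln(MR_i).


dV1 = 261 * 9.81 * ln(2.7) = 2543.1 m/s
dV2 = 340 * 9.81 * ln(4.8) = 5232.0 m/s
Total dV = 2543.1 + 5232.0 = 7775.1 m/s ~ 7775 m/s

7775 m/s


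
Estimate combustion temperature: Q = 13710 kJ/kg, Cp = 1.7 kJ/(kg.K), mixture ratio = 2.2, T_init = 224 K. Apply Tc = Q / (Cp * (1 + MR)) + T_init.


Tc = 13710 / (1.7 * (1 + 2.2)) + 224 = 2744 K

2744 K


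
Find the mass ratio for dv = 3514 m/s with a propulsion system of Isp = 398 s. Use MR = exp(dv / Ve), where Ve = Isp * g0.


Ve = 398 * 9.81 = 3904.38 m/s
MR = exp(3514 / 3904.38) = 2.46

2.46


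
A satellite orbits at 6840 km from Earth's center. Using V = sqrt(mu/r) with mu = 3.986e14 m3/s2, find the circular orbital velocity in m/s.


V = sqrt(3.986e14 / 6840000) = 7634 m/s

7634 m/s


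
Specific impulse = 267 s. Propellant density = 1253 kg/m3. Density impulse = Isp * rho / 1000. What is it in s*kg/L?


rho*Isp = 267 * 1253 / 1000 = 335 s*kg/L

335 s*kg/L


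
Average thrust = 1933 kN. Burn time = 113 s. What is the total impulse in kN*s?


It = 1933 * 113 = 218429 kN*s

218429 kN*s


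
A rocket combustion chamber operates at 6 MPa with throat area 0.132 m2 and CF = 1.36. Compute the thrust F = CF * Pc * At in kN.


F = 1.36 * 6e6 * 0.132 = 1.0771e+06 N = 1077.1 kN

1077.1 kN


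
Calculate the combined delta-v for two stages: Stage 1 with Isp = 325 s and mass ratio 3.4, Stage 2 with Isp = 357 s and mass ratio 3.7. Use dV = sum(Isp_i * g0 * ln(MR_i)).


dV1 = 325 * 9.81 * ln(3.4) = 3901.7 m/s
dV2 = 357 * 9.81 * ln(3.7) = 4582.0 m/s
Total dV = 3901.7 + 4582.0 = 8483.7 m/s ~ 8484 m/s

8484 m/s


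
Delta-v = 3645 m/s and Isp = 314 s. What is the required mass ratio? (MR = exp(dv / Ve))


Ve = 314 * 9.81 = 3080.34 m/s
MR = exp(3645 / 3080.34) = 3.265

3.265


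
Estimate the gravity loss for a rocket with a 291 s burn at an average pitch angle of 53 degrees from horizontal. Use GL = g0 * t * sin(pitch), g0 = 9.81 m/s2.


GL = 9.81 * 291 * sin(53 deg) = 2280 m/s

2280 m/s


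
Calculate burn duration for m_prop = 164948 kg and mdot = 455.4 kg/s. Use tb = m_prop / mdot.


tb = 164948 / 455.4 = 362.2 s

362.2 s


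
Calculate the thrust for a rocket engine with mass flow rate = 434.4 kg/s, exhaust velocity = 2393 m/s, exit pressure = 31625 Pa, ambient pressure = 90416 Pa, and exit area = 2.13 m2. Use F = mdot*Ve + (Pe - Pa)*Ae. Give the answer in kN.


F = 434.4 * 2393 + (31625 - 90416) * 2.13 = 914294.0 N = 914.3 kN

914.3 kN


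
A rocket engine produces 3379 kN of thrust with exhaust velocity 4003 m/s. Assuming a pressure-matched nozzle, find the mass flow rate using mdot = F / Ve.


mdot = F / Ve = 3379000 / 4003 = 844.1 kg/s

844.1 kg/s


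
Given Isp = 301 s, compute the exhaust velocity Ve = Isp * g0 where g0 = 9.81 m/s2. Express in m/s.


Ve = Isp * g0 = 301 * 9.81 = 2952.8 m/s

2952.8 m/s


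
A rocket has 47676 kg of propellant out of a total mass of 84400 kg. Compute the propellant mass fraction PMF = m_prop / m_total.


PMF = 47676 / 84400 = 0.565

0.565


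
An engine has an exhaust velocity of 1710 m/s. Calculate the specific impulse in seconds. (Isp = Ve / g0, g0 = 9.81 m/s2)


Isp = Ve / g0 = 1710 / 9.81 = 174.3 s

174.3 s


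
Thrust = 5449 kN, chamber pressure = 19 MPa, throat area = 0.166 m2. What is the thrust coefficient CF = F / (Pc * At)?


CF = 5449000 / (19e6 * 0.166) = 1.73

1.73


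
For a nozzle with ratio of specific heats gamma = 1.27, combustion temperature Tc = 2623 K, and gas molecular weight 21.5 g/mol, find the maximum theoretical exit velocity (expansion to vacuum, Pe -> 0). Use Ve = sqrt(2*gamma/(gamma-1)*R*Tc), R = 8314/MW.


R = 8314 / 21.5 = 386.7 J/(kg.K)
Ve = sqrt(2 * 1.27 / (1.27 - 1) * 386.7 * 2623) = 3089 m/s

3089 m/s
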